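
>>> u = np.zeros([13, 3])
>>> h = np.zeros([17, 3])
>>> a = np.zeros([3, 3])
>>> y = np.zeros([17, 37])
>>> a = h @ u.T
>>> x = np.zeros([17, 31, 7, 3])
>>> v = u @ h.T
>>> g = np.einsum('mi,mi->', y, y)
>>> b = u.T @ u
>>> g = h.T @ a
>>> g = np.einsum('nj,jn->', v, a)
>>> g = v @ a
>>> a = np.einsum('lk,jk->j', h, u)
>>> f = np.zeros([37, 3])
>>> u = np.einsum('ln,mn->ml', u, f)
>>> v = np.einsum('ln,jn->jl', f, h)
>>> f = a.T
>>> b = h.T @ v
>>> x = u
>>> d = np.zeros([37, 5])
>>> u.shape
(37, 13)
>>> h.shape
(17, 3)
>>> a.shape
(13,)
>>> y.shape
(17, 37)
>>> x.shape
(37, 13)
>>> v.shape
(17, 37)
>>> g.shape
(13, 13)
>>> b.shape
(3, 37)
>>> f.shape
(13,)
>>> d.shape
(37, 5)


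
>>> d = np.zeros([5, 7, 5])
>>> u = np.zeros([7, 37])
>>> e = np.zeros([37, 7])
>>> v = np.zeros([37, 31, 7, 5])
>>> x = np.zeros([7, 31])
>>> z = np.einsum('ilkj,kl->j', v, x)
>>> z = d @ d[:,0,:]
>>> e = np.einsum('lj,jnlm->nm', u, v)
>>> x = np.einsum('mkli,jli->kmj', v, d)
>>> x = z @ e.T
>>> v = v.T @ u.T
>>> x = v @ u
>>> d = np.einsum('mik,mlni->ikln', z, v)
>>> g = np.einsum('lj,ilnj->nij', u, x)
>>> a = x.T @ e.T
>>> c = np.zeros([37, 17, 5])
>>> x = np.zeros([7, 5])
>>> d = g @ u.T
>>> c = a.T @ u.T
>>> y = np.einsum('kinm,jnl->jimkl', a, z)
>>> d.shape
(31, 5, 7)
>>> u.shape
(7, 37)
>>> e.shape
(31, 5)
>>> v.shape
(5, 7, 31, 7)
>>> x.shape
(7, 5)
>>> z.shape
(5, 7, 5)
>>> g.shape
(31, 5, 37)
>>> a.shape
(37, 31, 7, 31)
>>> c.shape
(31, 7, 31, 7)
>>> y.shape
(5, 31, 31, 37, 5)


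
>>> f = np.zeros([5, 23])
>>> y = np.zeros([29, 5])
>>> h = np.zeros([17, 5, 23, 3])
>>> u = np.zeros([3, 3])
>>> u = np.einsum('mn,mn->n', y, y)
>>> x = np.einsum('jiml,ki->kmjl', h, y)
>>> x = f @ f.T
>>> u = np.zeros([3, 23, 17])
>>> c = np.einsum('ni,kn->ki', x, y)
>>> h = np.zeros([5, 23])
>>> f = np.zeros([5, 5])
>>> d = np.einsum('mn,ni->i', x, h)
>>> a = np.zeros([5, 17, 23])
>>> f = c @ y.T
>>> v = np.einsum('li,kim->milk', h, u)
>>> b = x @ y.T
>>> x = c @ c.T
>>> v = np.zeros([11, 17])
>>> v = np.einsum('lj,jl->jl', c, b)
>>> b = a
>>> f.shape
(29, 29)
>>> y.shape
(29, 5)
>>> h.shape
(5, 23)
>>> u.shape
(3, 23, 17)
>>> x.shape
(29, 29)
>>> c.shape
(29, 5)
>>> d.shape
(23,)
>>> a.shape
(5, 17, 23)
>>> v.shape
(5, 29)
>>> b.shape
(5, 17, 23)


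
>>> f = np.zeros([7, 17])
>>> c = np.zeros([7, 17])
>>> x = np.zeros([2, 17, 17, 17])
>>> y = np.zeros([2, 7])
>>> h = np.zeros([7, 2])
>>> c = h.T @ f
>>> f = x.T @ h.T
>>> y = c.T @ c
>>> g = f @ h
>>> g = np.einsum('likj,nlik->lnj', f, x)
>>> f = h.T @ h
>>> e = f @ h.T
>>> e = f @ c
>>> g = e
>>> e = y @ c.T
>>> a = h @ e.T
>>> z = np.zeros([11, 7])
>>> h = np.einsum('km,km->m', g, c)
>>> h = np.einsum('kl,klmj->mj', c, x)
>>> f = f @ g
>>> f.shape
(2, 17)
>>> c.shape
(2, 17)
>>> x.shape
(2, 17, 17, 17)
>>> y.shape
(17, 17)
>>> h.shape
(17, 17)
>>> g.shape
(2, 17)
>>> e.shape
(17, 2)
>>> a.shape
(7, 17)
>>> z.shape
(11, 7)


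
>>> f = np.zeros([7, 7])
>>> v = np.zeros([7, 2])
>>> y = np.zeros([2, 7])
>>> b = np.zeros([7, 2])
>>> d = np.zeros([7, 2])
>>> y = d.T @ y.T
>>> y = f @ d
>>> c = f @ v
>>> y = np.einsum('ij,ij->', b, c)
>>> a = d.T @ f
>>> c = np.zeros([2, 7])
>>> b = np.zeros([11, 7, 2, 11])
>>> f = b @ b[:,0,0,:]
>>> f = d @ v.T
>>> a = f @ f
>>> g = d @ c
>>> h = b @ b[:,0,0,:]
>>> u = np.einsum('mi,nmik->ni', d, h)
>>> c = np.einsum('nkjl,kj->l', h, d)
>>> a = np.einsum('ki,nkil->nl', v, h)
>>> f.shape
(7, 7)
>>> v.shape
(7, 2)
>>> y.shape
()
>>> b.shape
(11, 7, 2, 11)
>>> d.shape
(7, 2)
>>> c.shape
(11,)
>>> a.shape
(11, 11)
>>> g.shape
(7, 7)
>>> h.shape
(11, 7, 2, 11)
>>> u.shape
(11, 2)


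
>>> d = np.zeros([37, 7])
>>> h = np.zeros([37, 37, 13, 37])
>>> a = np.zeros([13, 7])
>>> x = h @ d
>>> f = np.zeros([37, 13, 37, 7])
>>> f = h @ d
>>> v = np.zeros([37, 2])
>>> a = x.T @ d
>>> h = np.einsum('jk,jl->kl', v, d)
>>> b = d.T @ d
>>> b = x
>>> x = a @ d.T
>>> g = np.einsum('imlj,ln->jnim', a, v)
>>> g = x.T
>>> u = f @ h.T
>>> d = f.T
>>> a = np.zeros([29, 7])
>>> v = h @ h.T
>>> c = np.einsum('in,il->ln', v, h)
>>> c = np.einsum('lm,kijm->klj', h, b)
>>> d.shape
(7, 13, 37, 37)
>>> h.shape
(2, 7)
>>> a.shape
(29, 7)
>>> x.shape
(7, 13, 37, 37)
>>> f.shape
(37, 37, 13, 7)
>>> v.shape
(2, 2)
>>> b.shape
(37, 37, 13, 7)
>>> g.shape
(37, 37, 13, 7)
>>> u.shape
(37, 37, 13, 2)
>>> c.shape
(37, 2, 13)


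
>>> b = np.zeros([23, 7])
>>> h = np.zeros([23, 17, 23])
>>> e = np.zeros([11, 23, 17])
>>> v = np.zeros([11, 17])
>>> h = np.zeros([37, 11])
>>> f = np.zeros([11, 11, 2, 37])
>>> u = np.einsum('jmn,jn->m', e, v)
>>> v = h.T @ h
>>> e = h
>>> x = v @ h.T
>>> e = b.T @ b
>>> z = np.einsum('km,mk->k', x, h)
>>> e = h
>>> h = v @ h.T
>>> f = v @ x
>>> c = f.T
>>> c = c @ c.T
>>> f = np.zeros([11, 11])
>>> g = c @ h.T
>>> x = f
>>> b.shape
(23, 7)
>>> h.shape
(11, 37)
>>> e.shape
(37, 11)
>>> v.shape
(11, 11)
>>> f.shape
(11, 11)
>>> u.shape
(23,)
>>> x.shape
(11, 11)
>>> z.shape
(11,)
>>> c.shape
(37, 37)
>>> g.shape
(37, 11)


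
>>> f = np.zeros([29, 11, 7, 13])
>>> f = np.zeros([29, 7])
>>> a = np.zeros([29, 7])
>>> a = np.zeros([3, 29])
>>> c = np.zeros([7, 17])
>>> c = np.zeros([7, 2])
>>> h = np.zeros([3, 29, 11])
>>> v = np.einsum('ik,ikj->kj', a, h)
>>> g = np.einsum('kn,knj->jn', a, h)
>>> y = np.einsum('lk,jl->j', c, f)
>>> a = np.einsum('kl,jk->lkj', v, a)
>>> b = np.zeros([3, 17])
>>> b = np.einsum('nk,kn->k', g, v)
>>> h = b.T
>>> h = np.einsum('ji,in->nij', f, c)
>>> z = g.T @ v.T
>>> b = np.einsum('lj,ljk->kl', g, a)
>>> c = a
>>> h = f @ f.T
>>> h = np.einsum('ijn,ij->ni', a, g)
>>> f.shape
(29, 7)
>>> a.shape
(11, 29, 3)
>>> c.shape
(11, 29, 3)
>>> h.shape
(3, 11)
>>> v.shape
(29, 11)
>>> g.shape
(11, 29)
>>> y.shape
(29,)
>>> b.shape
(3, 11)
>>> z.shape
(29, 29)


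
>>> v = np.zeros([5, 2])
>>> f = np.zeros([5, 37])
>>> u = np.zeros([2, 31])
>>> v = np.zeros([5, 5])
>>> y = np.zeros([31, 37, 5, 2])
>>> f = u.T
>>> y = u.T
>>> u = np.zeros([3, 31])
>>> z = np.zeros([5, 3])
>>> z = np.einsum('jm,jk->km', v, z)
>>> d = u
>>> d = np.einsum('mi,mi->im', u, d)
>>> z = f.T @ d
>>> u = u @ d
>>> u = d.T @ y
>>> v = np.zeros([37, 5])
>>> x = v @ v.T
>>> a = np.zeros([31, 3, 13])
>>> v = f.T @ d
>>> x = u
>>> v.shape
(2, 3)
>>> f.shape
(31, 2)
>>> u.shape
(3, 2)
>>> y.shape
(31, 2)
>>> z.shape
(2, 3)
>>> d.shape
(31, 3)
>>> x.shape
(3, 2)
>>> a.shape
(31, 3, 13)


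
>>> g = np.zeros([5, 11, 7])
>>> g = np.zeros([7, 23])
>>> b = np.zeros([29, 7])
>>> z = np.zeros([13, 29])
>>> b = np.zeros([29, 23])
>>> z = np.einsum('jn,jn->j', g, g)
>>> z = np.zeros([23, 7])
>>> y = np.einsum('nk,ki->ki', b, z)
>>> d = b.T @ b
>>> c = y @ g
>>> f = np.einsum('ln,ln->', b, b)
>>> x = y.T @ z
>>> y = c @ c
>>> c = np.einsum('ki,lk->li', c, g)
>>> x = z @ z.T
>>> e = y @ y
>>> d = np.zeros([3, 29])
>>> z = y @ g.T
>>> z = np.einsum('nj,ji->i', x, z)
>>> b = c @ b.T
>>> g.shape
(7, 23)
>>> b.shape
(7, 29)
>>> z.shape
(7,)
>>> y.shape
(23, 23)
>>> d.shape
(3, 29)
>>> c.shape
(7, 23)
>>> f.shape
()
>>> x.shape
(23, 23)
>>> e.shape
(23, 23)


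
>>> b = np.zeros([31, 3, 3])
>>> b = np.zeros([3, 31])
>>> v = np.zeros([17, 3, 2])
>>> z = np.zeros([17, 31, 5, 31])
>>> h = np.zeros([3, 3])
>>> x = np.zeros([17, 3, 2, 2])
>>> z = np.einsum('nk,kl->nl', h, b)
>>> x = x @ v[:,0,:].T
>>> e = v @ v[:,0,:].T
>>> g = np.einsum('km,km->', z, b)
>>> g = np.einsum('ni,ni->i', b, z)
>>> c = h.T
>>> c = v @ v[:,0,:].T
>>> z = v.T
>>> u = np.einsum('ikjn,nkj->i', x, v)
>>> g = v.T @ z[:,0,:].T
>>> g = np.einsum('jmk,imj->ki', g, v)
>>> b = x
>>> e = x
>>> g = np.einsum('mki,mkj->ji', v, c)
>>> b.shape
(17, 3, 2, 17)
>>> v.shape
(17, 3, 2)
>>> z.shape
(2, 3, 17)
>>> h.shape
(3, 3)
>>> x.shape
(17, 3, 2, 17)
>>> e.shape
(17, 3, 2, 17)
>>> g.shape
(17, 2)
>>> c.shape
(17, 3, 17)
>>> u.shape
(17,)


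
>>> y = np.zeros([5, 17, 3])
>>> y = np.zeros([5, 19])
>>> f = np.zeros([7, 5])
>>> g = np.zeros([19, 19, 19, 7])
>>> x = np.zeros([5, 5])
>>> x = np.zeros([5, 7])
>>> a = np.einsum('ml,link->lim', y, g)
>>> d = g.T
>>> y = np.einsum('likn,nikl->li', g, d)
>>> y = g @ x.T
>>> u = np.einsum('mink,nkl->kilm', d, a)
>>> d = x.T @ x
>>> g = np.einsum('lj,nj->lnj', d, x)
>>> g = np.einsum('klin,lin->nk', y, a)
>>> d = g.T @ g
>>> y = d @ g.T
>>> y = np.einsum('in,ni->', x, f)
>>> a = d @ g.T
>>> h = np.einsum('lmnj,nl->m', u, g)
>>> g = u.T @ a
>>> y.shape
()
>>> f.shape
(7, 5)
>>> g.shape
(7, 5, 19, 5)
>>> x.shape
(5, 7)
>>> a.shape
(19, 5)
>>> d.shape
(19, 19)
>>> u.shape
(19, 19, 5, 7)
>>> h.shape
(19,)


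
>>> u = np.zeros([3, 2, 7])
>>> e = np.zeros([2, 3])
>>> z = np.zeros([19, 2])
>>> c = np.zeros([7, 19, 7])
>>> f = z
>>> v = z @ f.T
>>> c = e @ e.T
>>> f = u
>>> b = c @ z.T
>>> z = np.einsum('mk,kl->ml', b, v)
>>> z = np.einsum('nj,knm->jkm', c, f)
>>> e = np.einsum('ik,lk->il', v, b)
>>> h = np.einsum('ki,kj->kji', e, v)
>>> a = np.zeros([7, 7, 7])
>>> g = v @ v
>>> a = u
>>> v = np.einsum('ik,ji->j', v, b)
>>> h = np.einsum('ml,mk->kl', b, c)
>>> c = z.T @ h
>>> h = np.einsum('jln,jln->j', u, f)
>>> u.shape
(3, 2, 7)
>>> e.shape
(19, 2)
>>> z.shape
(2, 3, 7)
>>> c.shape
(7, 3, 19)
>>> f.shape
(3, 2, 7)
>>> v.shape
(2,)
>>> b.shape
(2, 19)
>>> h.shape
(3,)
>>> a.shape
(3, 2, 7)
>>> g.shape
(19, 19)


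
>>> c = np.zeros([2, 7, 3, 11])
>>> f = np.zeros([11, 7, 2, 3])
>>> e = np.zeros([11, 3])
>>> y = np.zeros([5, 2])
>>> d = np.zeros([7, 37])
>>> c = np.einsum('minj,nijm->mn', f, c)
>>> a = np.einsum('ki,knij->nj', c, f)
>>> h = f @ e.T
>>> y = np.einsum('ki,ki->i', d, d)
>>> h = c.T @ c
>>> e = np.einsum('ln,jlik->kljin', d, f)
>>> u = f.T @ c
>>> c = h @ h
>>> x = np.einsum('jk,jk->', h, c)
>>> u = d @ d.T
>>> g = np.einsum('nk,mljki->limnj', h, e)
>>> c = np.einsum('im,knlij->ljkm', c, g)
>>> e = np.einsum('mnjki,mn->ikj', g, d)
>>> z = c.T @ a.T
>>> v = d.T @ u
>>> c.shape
(3, 11, 7, 2)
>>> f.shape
(11, 7, 2, 3)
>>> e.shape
(11, 2, 3)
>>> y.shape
(37,)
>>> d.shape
(7, 37)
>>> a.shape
(7, 3)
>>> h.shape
(2, 2)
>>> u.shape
(7, 7)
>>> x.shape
()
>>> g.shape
(7, 37, 3, 2, 11)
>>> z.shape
(2, 7, 11, 7)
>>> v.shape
(37, 7)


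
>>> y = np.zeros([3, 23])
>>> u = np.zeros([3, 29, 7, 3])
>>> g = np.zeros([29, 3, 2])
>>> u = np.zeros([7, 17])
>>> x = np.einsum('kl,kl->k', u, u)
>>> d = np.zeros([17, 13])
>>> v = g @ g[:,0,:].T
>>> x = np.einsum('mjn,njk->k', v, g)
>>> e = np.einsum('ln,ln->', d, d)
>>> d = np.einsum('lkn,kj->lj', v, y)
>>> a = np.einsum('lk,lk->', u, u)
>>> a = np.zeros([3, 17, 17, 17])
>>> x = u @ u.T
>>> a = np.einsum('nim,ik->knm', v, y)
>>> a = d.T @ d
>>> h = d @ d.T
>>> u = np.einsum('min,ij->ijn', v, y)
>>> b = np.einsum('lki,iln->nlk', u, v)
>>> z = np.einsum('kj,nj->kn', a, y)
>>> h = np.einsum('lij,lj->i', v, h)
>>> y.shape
(3, 23)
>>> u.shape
(3, 23, 29)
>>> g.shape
(29, 3, 2)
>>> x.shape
(7, 7)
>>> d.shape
(29, 23)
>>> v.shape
(29, 3, 29)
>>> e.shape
()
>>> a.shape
(23, 23)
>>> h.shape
(3,)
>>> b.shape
(29, 3, 23)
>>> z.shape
(23, 3)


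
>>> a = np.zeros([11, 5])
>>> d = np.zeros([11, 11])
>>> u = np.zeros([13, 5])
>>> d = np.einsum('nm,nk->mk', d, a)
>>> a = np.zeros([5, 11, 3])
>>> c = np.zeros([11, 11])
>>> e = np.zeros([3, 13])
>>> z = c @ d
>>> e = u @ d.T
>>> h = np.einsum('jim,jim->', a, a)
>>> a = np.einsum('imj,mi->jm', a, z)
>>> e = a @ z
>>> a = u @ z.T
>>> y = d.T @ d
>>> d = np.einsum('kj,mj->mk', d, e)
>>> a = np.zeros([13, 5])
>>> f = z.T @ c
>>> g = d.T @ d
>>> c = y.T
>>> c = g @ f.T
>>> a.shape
(13, 5)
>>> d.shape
(3, 11)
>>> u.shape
(13, 5)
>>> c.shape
(11, 5)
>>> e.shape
(3, 5)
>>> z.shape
(11, 5)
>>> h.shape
()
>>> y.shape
(5, 5)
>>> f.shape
(5, 11)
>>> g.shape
(11, 11)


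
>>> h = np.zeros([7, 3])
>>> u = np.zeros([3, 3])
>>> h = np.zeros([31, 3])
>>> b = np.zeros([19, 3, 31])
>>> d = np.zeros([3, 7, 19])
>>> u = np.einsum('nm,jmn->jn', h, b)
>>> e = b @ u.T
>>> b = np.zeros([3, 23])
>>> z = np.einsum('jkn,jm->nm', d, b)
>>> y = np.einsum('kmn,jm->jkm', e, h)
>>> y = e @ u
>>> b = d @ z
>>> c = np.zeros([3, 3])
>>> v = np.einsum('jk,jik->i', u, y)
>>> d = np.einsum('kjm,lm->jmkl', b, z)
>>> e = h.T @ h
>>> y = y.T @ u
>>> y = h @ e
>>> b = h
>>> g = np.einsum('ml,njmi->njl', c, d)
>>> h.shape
(31, 3)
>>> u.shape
(19, 31)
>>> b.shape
(31, 3)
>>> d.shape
(7, 23, 3, 19)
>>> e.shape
(3, 3)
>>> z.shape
(19, 23)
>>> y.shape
(31, 3)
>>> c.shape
(3, 3)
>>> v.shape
(3,)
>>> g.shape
(7, 23, 3)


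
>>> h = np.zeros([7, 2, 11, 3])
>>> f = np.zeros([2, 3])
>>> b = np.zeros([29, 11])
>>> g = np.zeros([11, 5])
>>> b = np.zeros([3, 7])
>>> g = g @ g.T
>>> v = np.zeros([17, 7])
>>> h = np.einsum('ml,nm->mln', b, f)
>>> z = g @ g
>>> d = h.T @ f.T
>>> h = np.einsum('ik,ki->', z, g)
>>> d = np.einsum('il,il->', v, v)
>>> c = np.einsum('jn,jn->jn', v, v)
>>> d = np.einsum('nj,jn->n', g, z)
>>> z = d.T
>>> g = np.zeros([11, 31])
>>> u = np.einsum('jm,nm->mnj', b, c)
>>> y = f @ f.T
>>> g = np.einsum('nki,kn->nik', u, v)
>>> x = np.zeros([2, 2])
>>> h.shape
()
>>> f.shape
(2, 3)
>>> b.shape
(3, 7)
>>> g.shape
(7, 3, 17)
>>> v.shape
(17, 7)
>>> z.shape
(11,)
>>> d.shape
(11,)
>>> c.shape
(17, 7)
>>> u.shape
(7, 17, 3)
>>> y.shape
(2, 2)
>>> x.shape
(2, 2)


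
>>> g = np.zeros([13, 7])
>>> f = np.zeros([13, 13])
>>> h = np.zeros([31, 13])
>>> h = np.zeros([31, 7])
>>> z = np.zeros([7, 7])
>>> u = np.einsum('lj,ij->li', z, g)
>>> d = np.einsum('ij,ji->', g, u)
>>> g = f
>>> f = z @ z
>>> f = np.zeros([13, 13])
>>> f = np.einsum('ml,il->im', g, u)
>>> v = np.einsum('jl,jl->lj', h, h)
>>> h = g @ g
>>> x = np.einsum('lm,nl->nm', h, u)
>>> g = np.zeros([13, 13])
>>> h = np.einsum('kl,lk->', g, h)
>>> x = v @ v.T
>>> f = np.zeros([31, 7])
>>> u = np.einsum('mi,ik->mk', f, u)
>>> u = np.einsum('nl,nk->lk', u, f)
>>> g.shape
(13, 13)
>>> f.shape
(31, 7)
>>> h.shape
()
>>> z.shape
(7, 7)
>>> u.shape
(13, 7)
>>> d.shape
()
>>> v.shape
(7, 31)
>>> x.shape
(7, 7)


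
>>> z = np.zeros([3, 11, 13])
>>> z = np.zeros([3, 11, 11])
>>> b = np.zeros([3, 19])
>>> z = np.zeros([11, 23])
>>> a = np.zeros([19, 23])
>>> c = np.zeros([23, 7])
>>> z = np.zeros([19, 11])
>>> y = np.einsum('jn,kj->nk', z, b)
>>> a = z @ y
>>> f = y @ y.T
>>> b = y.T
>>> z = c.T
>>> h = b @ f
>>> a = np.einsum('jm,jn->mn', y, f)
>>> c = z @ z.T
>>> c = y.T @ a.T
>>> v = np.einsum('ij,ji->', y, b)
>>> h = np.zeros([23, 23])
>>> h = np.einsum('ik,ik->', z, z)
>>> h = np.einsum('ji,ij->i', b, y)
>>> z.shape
(7, 23)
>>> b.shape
(3, 11)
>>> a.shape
(3, 11)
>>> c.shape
(3, 3)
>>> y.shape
(11, 3)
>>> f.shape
(11, 11)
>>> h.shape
(11,)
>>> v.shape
()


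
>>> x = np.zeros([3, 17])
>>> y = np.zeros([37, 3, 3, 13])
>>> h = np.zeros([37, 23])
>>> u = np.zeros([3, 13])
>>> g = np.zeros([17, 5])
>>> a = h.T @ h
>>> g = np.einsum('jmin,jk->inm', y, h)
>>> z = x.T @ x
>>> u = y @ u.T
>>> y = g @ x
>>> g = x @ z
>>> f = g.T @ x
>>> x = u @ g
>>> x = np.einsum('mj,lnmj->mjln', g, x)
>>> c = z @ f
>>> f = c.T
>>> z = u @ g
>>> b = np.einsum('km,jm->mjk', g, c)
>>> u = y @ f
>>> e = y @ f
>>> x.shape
(3, 17, 37, 3)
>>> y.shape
(3, 13, 17)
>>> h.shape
(37, 23)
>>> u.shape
(3, 13, 17)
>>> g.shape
(3, 17)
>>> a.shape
(23, 23)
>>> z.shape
(37, 3, 3, 17)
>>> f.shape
(17, 17)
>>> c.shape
(17, 17)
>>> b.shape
(17, 17, 3)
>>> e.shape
(3, 13, 17)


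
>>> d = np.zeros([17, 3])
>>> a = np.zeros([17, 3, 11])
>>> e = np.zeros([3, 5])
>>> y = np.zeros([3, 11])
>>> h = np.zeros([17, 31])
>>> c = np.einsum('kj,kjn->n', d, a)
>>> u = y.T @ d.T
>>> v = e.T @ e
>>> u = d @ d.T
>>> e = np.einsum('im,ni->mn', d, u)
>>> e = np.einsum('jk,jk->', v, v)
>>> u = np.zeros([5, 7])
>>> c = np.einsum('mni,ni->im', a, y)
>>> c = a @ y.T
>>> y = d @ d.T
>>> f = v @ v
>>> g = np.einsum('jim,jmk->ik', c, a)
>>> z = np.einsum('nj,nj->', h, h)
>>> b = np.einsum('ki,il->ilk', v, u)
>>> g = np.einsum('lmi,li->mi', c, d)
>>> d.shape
(17, 3)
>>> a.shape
(17, 3, 11)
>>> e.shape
()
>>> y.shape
(17, 17)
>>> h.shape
(17, 31)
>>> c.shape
(17, 3, 3)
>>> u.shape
(5, 7)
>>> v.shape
(5, 5)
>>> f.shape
(5, 5)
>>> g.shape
(3, 3)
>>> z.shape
()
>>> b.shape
(5, 7, 5)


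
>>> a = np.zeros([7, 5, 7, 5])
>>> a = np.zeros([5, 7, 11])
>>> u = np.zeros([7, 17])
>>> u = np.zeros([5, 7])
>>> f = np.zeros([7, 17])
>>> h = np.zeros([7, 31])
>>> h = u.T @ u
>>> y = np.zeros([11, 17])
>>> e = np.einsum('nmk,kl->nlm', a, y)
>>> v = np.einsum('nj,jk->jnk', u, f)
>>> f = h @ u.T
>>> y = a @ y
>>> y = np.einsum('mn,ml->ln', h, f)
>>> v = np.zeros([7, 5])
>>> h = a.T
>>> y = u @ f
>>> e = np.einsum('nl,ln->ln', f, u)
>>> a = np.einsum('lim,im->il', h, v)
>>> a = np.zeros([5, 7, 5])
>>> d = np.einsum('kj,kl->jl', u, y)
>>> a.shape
(5, 7, 5)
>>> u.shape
(5, 7)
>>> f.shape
(7, 5)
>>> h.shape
(11, 7, 5)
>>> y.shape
(5, 5)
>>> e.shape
(5, 7)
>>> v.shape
(7, 5)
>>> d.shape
(7, 5)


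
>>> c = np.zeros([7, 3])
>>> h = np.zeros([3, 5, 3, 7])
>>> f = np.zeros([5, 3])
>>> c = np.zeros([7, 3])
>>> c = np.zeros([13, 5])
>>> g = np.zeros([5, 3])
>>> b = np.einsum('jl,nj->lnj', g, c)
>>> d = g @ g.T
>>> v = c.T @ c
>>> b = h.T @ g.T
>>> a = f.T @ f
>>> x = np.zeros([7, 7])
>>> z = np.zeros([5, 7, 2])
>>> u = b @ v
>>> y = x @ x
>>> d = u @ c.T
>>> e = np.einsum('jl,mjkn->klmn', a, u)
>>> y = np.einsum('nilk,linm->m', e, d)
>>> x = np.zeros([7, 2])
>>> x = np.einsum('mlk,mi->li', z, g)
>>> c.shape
(13, 5)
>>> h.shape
(3, 5, 3, 7)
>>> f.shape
(5, 3)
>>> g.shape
(5, 3)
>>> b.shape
(7, 3, 5, 5)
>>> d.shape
(7, 3, 5, 13)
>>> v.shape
(5, 5)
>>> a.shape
(3, 3)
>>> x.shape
(7, 3)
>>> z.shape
(5, 7, 2)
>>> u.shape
(7, 3, 5, 5)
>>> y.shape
(13,)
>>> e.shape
(5, 3, 7, 5)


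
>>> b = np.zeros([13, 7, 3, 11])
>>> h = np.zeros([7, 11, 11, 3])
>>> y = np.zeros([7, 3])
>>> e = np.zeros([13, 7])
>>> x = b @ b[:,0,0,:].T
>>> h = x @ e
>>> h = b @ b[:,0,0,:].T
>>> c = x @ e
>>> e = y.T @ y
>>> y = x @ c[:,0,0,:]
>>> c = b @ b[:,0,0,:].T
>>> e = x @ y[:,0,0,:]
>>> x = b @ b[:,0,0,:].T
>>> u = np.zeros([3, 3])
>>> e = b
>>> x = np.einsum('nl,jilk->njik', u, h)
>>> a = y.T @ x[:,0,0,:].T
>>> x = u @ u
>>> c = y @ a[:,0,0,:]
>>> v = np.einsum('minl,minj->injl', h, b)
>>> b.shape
(13, 7, 3, 11)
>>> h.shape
(13, 7, 3, 13)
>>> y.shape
(13, 7, 3, 7)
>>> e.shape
(13, 7, 3, 11)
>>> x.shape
(3, 3)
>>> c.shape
(13, 7, 3, 3)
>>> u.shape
(3, 3)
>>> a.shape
(7, 3, 7, 3)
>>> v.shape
(7, 3, 11, 13)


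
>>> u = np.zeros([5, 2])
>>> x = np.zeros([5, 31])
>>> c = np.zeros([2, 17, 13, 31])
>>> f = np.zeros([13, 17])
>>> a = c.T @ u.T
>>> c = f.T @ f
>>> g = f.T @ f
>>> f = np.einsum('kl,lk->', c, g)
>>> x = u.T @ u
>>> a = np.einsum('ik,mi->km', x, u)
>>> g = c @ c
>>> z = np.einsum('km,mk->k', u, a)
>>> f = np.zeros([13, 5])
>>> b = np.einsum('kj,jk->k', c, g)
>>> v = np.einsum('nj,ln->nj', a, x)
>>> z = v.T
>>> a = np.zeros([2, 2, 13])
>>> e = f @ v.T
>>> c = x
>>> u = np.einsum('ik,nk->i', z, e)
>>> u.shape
(5,)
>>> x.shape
(2, 2)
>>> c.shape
(2, 2)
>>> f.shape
(13, 5)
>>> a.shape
(2, 2, 13)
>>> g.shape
(17, 17)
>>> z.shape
(5, 2)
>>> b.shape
(17,)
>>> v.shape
(2, 5)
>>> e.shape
(13, 2)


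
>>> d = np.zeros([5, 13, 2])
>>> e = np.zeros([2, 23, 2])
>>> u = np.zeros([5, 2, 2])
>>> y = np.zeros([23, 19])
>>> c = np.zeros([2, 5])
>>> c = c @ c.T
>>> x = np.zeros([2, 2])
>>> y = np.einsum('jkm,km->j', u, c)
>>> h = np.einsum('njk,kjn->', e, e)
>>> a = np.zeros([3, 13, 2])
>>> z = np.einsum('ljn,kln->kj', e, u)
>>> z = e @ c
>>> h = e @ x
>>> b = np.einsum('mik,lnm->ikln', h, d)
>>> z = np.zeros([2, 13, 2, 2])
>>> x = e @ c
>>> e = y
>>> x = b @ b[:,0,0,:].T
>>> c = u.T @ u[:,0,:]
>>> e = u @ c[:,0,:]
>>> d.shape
(5, 13, 2)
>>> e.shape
(5, 2, 2)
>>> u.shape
(5, 2, 2)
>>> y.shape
(5,)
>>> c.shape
(2, 2, 2)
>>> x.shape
(23, 2, 5, 23)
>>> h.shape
(2, 23, 2)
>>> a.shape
(3, 13, 2)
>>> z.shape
(2, 13, 2, 2)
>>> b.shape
(23, 2, 5, 13)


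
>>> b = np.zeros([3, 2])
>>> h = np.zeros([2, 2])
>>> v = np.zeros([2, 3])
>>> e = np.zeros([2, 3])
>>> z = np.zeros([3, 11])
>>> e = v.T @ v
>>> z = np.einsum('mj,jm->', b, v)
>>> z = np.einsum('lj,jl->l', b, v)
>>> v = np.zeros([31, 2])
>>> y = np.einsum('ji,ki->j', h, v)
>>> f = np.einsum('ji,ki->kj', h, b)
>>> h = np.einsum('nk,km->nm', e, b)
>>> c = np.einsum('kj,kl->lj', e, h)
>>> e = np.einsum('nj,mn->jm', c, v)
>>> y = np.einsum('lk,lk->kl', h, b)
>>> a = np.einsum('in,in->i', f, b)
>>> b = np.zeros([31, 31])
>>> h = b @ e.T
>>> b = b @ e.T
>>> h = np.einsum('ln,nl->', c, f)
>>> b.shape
(31, 3)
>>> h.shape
()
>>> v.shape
(31, 2)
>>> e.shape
(3, 31)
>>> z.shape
(3,)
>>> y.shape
(2, 3)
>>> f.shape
(3, 2)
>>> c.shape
(2, 3)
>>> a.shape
(3,)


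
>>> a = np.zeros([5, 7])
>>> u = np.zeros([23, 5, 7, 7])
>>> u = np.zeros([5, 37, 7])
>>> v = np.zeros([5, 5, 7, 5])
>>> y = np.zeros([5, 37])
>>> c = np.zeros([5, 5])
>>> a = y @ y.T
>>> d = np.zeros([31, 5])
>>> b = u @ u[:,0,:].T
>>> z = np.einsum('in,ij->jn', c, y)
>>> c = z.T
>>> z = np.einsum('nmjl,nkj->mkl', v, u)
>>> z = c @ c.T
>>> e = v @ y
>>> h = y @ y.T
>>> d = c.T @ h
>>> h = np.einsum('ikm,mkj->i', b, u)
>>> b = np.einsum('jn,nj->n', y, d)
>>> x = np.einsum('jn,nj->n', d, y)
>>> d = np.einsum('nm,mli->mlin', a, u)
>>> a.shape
(5, 5)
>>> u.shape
(5, 37, 7)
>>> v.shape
(5, 5, 7, 5)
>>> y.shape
(5, 37)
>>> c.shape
(5, 37)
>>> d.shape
(5, 37, 7, 5)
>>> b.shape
(37,)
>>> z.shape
(5, 5)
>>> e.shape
(5, 5, 7, 37)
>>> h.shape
(5,)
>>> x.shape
(5,)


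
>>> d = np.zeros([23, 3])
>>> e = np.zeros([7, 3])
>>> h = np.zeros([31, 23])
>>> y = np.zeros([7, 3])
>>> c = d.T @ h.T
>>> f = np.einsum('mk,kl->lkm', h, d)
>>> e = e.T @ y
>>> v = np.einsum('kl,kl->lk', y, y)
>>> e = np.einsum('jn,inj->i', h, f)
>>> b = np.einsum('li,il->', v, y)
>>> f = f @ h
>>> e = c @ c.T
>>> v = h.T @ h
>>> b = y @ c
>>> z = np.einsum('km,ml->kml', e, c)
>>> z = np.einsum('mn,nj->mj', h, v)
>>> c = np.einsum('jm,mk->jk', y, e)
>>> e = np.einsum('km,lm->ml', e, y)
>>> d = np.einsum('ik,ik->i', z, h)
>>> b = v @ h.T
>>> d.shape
(31,)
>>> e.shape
(3, 7)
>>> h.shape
(31, 23)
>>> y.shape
(7, 3)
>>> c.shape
(7, 3)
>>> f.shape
(3, 23, 23)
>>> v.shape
(23, 23)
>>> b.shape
(23, 31)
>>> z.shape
(31, 23)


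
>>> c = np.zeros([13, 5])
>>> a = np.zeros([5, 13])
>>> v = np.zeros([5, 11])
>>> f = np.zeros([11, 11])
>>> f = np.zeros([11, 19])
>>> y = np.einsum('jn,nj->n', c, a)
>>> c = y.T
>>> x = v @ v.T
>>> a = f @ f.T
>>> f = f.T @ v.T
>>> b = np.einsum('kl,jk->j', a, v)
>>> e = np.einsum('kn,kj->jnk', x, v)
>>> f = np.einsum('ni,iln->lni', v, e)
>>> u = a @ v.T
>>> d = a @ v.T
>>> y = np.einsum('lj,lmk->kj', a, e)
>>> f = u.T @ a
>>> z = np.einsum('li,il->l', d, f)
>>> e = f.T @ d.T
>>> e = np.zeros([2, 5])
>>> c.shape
(5,)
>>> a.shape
(11, 11)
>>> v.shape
(5, 11)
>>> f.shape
(5, 11)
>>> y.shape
(5, 11)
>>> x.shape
(5, 5)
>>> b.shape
(5,)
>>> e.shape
(2, 5)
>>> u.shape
(11, 5)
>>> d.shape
(11, 5)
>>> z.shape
(11,)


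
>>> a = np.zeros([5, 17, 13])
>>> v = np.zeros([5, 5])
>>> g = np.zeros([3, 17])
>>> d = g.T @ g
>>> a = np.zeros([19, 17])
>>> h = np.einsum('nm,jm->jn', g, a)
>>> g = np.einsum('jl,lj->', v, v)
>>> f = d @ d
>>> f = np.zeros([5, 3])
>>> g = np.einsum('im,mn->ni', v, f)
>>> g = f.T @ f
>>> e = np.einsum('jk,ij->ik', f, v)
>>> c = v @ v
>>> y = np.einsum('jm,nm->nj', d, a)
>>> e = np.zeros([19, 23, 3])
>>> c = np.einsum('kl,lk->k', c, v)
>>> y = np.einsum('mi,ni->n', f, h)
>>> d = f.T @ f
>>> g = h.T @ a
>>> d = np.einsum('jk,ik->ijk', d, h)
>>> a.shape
(19, 17)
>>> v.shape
(5, 5)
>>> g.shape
(3, 17)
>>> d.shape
(19, 3, 3)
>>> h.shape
(19, 3)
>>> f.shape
(5, 3)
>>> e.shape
(19, 23, 3)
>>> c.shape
(5,)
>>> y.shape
(19,)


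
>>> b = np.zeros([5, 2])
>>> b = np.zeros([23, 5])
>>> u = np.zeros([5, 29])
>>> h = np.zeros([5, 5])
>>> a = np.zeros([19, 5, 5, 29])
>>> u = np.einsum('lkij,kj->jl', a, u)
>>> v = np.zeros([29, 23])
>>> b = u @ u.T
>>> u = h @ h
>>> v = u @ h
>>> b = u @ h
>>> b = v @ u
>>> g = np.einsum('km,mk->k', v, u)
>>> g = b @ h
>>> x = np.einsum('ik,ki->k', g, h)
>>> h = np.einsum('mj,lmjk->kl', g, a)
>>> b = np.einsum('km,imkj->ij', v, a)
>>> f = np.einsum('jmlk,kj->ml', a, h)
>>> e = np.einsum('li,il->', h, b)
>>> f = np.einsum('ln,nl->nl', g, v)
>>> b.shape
(19, 29)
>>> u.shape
(5, 5)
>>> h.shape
(29, 19)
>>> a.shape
(19, 5, 5, 29)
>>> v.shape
(5, 5)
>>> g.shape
(5, 5)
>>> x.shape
(5,)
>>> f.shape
(5, 5)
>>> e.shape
()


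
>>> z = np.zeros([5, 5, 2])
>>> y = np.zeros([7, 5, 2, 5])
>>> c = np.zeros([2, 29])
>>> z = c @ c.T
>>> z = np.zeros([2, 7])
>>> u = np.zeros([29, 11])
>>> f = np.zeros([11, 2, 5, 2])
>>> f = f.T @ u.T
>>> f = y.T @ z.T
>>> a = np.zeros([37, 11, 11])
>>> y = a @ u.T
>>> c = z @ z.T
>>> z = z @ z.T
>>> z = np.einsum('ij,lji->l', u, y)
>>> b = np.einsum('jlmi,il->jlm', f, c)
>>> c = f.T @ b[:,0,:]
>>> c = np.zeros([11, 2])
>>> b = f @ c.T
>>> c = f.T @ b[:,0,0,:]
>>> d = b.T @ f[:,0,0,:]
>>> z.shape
(37,)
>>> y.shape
(37, 11, 29)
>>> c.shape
(2, 5, 2, 11)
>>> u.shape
(29, 11)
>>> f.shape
(5, 2, 5, 2)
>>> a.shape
(37, 11, 11)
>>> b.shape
(5, 2, 5, 11)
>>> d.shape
(11, 5, 2, 2)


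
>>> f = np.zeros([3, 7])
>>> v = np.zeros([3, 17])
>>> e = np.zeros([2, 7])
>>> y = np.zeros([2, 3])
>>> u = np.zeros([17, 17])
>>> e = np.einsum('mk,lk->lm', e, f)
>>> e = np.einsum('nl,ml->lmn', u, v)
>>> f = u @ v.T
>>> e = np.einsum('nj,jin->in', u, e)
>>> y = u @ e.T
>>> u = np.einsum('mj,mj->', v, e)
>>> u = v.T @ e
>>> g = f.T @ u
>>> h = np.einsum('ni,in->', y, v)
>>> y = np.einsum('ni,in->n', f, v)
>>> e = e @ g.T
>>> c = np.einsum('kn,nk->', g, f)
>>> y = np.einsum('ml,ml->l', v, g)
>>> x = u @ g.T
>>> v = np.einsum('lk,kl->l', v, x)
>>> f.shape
(17, 3)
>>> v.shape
(3,)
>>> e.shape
(3, 3)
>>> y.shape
(17,)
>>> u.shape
(17, 17)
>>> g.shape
(3, 17)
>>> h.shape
()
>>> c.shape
()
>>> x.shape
(17, 3)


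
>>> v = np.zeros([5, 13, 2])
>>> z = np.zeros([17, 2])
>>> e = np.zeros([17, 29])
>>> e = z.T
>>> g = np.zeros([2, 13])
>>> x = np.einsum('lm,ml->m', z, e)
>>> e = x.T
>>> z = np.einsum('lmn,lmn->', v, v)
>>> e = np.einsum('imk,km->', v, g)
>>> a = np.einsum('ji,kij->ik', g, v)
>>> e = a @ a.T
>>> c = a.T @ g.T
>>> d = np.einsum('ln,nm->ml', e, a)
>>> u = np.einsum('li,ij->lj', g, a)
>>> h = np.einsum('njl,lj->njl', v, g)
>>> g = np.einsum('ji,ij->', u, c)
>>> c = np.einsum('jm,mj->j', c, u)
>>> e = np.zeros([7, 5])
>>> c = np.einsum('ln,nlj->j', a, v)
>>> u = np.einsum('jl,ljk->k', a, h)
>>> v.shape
(5, 13, 2)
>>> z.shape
()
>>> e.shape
(7, 5)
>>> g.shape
()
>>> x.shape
(2,)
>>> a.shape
(13, 5)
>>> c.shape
(2,)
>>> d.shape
(5, 13)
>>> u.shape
(2,)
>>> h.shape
(5, 13, 2)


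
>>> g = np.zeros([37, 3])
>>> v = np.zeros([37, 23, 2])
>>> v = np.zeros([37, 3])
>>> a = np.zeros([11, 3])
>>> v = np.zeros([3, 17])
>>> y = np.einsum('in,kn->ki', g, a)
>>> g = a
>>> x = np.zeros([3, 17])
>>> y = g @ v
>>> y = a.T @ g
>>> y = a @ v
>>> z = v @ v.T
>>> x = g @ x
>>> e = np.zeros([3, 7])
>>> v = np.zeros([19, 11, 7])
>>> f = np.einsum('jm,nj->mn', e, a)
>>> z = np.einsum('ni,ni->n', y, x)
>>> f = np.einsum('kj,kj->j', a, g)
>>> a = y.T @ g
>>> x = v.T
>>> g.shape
(11, 3)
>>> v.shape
(19, 11, 7)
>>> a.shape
(17, 3)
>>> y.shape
(11, 17)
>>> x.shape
(7, 11, 19)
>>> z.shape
(11,)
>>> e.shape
(3, 7)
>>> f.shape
(3,)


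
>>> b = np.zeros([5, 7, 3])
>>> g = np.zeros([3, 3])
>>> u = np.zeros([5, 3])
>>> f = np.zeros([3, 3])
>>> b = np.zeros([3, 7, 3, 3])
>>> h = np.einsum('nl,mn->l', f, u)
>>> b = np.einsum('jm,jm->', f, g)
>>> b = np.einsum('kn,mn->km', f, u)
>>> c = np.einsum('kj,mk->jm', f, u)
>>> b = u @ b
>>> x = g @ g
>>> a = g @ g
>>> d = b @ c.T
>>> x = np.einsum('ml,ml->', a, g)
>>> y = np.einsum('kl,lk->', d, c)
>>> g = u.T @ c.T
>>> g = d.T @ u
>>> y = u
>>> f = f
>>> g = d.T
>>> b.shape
(5, 5)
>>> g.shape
(3, 5)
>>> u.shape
(5, 3)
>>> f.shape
(3, 3)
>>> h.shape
(3,)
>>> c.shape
(3, 5)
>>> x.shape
()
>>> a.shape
(3, 3)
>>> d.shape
(5, 3)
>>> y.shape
(5, 3)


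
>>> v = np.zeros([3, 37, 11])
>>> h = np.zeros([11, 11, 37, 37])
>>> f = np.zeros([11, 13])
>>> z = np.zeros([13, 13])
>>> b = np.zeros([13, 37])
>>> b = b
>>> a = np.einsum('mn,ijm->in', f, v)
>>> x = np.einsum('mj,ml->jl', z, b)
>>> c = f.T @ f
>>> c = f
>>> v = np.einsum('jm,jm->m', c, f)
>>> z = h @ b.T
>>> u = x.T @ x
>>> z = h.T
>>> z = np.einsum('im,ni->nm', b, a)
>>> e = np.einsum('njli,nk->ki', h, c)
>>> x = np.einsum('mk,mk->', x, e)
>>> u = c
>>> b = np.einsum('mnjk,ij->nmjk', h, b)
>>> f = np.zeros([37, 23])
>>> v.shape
(13,)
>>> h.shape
(11, 11, 37, 37)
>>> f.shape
(37, 23)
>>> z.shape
(3, 37)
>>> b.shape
(11, 11, 37, 37)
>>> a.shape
(3, 13)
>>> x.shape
()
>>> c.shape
(11, 13)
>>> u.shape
(11, 13)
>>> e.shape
(13, 37)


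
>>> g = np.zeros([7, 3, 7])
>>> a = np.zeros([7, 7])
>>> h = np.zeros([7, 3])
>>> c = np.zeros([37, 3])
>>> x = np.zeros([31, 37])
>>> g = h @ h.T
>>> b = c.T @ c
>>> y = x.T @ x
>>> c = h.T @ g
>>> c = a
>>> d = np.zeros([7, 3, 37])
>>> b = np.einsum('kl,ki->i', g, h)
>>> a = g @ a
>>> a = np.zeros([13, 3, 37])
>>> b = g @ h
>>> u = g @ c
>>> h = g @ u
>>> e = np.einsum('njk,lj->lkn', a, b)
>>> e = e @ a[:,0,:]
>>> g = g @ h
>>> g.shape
(7, 7)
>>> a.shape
(13, 3, 37)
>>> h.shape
(7, 7)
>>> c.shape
(7, 7)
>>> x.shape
(31, 37)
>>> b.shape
(7, 3)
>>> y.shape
(37, 37)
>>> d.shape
(7, 3, 37)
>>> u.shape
(7, 7)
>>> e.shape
(7, 37, 37)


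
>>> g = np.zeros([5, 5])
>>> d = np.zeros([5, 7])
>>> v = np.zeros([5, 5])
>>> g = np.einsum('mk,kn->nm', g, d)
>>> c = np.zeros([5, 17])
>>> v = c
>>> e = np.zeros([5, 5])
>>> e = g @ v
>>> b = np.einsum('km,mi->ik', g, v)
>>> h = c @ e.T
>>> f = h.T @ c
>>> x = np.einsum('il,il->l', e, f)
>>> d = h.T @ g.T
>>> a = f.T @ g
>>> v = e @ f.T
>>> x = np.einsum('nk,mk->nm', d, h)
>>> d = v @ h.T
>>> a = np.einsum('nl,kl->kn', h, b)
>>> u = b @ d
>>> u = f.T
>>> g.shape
(7, 5)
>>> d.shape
(7, 5)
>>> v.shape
(7, 7)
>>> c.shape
(5, 17)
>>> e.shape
(7, 17)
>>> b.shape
(17, 7)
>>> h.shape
(5, 7)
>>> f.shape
(7, 17)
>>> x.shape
(7, 5)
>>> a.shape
(17, 5)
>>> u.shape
(17, 7)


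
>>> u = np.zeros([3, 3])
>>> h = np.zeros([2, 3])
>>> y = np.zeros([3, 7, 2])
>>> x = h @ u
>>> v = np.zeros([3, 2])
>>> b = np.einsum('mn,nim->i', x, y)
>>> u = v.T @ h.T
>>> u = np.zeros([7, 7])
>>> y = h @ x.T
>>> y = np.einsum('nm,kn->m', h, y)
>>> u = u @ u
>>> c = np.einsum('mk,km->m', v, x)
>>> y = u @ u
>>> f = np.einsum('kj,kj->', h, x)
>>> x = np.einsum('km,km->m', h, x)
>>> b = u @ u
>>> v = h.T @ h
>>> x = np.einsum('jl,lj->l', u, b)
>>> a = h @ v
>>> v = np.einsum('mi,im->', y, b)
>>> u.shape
(7, 7)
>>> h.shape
(2, 3)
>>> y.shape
(7, 7)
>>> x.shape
(7,)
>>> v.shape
()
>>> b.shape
(7, 7)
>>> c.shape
(3,)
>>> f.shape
()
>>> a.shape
(2, 3)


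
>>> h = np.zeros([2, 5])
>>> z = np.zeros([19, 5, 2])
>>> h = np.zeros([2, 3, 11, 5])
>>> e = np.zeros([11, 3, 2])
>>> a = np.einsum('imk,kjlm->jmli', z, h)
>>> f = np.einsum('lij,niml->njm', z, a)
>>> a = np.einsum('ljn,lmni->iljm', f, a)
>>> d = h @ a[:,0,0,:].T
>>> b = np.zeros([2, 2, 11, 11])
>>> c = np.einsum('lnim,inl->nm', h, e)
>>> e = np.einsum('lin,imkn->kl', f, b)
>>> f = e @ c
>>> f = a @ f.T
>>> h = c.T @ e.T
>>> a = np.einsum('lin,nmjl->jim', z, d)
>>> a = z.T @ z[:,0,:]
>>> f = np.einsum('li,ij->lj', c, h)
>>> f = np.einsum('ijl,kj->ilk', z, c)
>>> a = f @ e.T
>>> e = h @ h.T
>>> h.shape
(5, 11)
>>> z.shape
(19, 5, 2)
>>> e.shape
(5, 5)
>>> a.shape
(19, 2, 11)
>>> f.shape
(19, 2, 3)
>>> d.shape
(2, 3, 11, 19)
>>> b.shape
(2, 2, 11, 11)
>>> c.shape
(3, 5)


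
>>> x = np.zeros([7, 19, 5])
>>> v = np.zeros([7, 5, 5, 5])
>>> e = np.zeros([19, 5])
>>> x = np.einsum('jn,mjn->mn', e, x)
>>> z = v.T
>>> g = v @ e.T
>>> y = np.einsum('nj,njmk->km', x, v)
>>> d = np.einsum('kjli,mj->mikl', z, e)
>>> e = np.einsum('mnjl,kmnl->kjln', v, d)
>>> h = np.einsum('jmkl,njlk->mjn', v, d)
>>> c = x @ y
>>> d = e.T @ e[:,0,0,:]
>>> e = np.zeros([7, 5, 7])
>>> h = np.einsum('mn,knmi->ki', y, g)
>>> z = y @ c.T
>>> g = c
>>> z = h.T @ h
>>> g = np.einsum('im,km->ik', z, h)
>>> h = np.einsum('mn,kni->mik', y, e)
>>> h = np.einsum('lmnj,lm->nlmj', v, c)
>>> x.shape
(7, 5)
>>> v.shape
(7, 5, 5, 5)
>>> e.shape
(7, 5, 7)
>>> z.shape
(19, 19)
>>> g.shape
(19, 7)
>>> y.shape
(5, 5)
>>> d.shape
(5, 5, 5, 5)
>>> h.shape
(5, 7, 5, 5)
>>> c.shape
(7, 5)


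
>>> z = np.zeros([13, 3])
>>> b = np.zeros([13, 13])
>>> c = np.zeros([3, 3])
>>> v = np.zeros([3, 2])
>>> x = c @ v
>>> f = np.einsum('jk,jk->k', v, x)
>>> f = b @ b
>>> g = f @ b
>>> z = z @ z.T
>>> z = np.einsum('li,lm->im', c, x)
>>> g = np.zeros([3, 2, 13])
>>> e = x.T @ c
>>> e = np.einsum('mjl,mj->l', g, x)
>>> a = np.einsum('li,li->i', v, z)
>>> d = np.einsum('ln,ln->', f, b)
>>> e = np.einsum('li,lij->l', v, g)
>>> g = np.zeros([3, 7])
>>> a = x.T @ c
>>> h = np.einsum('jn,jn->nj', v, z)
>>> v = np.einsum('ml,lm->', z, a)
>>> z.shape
(3, 2)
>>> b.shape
(13, 13)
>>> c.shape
(3, 3)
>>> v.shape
()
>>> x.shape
(3, 2)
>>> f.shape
(13, 13)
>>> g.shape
(3, 7)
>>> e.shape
(3,)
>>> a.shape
(2, 3)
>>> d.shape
()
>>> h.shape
(2, 3)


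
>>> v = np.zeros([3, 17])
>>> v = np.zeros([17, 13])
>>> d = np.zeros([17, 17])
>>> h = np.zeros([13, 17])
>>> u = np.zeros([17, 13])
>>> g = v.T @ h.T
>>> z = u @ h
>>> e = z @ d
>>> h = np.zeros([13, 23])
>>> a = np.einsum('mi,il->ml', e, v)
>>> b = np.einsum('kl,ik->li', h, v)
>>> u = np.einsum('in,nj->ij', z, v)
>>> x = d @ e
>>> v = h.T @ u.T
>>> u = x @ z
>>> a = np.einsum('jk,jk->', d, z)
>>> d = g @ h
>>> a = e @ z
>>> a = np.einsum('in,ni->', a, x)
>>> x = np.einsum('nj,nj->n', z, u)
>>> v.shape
(23, 17)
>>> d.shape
(13, 23)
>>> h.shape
(13, 23)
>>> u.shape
(17, 17)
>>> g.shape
(13, 13)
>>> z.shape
(17, 17)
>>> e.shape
(17, 17)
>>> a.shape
()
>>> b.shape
(23, 17)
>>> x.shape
(17,)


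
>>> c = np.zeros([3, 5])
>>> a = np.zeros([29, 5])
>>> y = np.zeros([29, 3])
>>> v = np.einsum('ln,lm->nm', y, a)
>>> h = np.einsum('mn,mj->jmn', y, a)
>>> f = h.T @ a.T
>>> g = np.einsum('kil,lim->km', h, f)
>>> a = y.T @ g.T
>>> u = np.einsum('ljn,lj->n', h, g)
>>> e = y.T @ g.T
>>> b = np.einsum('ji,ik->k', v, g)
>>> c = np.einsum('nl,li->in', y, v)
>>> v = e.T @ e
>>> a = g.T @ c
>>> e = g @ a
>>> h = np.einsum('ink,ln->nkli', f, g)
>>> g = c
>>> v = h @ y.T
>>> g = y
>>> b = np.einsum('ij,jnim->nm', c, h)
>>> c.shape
(5, 29)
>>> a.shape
(29, 29)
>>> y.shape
(29, 3)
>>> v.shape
(29, 29, 5, 29)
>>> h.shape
(29, 29, 5, 3)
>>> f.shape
(3, 29, 29)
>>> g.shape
(29, 3)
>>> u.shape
(3,)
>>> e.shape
(5, 29)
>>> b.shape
(29, 3)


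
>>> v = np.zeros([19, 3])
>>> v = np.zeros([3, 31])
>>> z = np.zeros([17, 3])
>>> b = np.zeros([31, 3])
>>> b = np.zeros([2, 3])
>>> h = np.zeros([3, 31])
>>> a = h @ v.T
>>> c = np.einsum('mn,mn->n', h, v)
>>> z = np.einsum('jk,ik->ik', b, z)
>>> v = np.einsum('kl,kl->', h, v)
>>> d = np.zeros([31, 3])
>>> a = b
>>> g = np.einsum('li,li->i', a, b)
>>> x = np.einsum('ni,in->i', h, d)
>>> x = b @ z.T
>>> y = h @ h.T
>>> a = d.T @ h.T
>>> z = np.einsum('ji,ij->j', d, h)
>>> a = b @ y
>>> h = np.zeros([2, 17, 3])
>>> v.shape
()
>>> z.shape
(31,)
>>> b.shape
(2, 3)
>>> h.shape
(2, 17, 3)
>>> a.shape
(2, 3)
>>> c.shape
(31,)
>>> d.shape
(31, 3)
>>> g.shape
(3,)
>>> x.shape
(2, 17)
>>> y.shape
(3, 3)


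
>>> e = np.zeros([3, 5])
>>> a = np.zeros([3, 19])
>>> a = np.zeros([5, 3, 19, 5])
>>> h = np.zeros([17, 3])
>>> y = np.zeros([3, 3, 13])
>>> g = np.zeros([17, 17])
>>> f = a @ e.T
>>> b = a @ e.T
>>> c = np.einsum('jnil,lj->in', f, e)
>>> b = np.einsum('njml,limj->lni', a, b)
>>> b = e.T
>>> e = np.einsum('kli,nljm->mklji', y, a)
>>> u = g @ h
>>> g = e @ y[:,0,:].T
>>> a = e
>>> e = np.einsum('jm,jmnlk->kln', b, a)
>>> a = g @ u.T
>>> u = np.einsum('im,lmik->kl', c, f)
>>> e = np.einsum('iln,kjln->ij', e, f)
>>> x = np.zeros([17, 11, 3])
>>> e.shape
(13, 3)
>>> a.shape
(5, 3, 3, 19, 17)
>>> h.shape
(17, 3)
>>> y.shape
(3, 3, 13)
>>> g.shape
(5, 3, 3, 19, 3)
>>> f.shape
(5, 3, 19, 3)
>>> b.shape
(5, 3)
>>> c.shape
(19, 3)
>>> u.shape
(3, 5)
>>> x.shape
(17, 11, 3)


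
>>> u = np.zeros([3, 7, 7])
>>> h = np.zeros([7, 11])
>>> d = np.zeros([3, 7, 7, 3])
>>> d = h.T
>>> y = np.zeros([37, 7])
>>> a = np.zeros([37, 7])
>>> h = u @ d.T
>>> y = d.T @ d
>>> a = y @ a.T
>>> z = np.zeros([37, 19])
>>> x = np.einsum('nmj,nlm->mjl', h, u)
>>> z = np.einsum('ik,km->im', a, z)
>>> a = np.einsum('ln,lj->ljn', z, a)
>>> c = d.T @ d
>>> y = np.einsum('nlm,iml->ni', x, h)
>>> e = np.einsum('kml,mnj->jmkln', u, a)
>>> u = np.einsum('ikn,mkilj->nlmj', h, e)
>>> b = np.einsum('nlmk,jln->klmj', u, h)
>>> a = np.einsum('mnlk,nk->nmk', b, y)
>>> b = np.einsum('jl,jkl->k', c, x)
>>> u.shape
(11, 7, 19, 37)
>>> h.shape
(3, 7, 11)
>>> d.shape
(11, 7)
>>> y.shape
(7, 3)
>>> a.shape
(7, 37, 3)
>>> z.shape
(7, 19)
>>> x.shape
(7, 11, 7)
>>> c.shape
(7, 7)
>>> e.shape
(19, 7, 3, 7, 37)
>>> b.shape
(11,)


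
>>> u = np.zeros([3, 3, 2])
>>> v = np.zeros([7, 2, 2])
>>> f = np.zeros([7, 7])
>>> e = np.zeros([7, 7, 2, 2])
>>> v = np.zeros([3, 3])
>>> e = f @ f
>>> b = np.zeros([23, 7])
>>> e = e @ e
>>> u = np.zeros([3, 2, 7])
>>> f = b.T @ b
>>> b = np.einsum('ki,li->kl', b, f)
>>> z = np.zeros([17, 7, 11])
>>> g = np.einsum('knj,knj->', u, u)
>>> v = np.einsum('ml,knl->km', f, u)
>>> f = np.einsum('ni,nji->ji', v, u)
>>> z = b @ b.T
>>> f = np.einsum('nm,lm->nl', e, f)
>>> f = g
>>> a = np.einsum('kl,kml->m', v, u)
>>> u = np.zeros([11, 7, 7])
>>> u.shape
(11, 7, 7)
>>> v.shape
(3, 7)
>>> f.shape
()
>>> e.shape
(7, 7)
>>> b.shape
(23, 7)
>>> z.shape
(23, 23)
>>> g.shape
()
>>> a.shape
(2,)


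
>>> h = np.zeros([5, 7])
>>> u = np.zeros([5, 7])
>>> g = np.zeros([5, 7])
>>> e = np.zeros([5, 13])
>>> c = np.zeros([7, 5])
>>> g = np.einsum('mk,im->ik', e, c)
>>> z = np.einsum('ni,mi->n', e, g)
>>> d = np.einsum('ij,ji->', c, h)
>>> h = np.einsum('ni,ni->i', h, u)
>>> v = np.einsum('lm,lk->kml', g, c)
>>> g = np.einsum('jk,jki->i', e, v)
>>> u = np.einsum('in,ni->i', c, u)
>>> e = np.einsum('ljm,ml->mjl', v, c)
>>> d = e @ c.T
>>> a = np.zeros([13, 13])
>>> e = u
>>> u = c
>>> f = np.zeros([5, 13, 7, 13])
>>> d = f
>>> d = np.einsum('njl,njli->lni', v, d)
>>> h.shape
(7,)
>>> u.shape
(7, 5)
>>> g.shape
(7,)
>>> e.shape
(7,)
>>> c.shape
(7, 5)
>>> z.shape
(5,)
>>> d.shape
(7, 5, 13)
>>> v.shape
(5, 13, 7)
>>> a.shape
(13, 13)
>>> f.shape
(5, 13, 7, 13)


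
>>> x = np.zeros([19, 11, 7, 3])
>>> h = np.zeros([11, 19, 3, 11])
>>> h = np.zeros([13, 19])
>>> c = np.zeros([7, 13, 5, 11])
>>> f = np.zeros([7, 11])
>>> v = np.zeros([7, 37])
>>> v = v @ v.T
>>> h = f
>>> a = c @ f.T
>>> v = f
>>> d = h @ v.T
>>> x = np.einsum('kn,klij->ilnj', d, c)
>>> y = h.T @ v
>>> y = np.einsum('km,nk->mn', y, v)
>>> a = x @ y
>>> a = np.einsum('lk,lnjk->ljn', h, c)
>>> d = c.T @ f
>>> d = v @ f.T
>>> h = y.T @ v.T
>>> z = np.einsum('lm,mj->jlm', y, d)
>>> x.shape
(5, 13, 7, 11)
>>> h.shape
(7, 7)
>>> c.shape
(7, 13, 5, 11)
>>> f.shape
(7, 11)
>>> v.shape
(7, 11)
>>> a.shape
(7, 5, 13)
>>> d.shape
(7, 7)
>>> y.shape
(11, 7)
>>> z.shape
(7, 11, 7)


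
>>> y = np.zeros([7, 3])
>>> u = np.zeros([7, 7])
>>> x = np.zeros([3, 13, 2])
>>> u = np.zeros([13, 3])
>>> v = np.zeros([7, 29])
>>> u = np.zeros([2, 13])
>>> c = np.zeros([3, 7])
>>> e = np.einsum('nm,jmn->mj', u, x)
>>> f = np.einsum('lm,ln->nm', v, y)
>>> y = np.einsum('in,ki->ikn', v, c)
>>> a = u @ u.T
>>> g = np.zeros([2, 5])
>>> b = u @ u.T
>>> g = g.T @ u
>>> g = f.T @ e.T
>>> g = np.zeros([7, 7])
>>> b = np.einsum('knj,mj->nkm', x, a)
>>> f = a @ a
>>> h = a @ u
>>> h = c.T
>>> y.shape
(7, 3, 29)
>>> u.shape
(2, 13)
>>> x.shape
(3, 13, 2)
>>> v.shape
(7, 29)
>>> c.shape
(3, 7)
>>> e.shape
(13, 3)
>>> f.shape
(2, 2)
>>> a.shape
(2, 2)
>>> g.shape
(7, 7)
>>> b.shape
(13, 3, 2)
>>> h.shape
(7, 3)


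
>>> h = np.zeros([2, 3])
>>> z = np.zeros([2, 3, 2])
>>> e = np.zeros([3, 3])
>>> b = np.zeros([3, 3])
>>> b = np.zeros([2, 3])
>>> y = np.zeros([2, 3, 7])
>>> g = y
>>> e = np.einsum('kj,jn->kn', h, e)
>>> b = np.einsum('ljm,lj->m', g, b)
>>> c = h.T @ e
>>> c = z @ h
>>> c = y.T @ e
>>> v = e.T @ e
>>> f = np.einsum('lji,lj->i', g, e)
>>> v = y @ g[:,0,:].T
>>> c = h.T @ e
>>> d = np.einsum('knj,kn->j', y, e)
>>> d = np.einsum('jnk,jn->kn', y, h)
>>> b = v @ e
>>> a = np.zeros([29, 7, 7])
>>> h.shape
(2, 3)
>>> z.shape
(2, 3, 2)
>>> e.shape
(2, 3)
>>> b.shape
(2, 3, 3)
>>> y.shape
(2, 3, 7)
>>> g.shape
(2, 3, 7)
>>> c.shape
(3, 3)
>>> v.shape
(2, 3, 2)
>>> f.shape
(7,)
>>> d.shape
(7, 3)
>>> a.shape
(29, 7, 7)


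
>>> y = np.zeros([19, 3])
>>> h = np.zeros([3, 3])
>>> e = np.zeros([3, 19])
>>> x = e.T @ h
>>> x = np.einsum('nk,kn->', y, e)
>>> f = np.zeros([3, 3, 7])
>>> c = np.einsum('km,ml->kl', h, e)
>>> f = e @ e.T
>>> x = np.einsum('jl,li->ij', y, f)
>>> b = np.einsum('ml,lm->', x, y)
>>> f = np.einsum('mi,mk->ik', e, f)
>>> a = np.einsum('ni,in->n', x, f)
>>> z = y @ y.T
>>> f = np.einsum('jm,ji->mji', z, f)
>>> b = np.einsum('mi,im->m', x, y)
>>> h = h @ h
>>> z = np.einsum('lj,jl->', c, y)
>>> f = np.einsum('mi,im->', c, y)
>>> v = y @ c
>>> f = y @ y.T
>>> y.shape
(19, 3)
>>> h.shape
(3, 3)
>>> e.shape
(3, 19)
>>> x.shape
(3, 19)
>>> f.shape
(19, 19)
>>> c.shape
(3, 19)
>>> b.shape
(3,)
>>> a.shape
(3,)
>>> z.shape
()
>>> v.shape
(19, 19)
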